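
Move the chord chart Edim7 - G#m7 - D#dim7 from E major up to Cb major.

Cbdim7 Ebm7 Bbdim7

E major up to Cb major is a diminished sixth; each chord root moves by that interval while the quality stays the same.
Edim7: root E up a diminished sixth → Cb, giving Cbdim7.
G#m7: root G# up a diminished sixth → Eb, giving Ebm7.
D#dim7: root D# up a diminished sixth → Bb, giving Bbdim7.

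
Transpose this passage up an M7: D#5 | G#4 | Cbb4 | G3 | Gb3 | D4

D#5: a seventh up reaches C, and 11 semitones makes it C##6.
G#4: a seventh up reaches F, and 11 semitones makes it F##5.
Cbb4 up a major seventh is Bbb4.
A major seventh up from G3 gives F#4.
Gb3: a seventh up reaches F, and 11 semitones makes it F4.
D4: a seventh up reaches C, and 11 semitones makes it C#5.

C##6 F##5 Bbb4 F#4 F4 C#5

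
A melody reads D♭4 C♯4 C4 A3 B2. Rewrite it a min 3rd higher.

Db4 to Fb4
C#4 to E4
C4 to Eb4
A3 to C4
B2 to D3

Fb4 E4 Eb4 C4 D3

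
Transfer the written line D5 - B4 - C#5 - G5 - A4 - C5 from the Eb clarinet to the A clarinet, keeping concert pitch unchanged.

Ab5 F5 G5 Db6 Eb5 Gb5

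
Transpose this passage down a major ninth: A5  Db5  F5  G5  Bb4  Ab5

G4 Cb4 Eb4 F4 Ab3 Gb4

A5 becomes G4
Db5 becomes Cb4
F5 becomes Eb4
G5 becomes F4
Bb4 becomes Ab3
Ab5 becomes Gb4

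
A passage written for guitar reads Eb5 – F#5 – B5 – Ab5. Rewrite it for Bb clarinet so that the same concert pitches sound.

First find concert pitch: the guitar sounds a perfect octave below written, so Eb5 F#5 B5 Ab5 sounds Eb4 F#4 B4 Ab4.
Then write for Bb clarinet: it sounds a major second below written, so the part must be a major second above concert.
Eb4 → F4
F#4 → G#4
B4 → C#5
Ab4 → Bb4

F4 G#4 C#5 Bb4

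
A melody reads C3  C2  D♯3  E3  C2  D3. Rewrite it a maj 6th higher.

A3 A2 B#3 C#4 A2 B3

C3: a sixth up reaches A, and 9 semitones makes it A3.
C2: a sixth up reaches A, and 9 semitones makes it A2.
D#3: a sixth up reaches B, and 9 semitones makes it B#3.
A major sixth up from E3 gives C#4.
A major sixth up from C2 gives A2.
D3 up a major sixth is B3.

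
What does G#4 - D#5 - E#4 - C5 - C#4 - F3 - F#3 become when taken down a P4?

D#4 A#4 B#3 G4 G#3 C3 C#3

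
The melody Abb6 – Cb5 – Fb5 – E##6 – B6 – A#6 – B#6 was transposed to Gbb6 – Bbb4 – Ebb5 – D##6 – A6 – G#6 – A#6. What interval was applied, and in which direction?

down a major second

From Abb6 to Gbb6 is 2 letter names — a second of some quality.
Gbb6 to Abb6 is 2 semitones, which makes it a major second; the second version is lower, so the direction is down.
Checking another pair — B#6 → A#6 — gives the same interval.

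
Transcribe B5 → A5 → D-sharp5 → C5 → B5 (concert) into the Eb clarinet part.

G#5 F#5 B#4 A4 G#5

The Eb clarinet sounds a minor third above written, so the written part must be a minor third below concert — transpose each note down.
B5 gives G#5
A5 gives F#5
D#5 gives B#4
C5 gives A4
B5 gives G#5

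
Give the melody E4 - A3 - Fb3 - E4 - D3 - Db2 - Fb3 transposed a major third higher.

G#4 C#4 Ab3 G#4 F#3 F2 Ab3

A major third up from E4 gives G#4.
A major third up from A3 gives C#4.
Fb3: a third up reaches A, and 4 semitones makes it Ab3.
E4: a third up reaches G, and 4 semitones makes it G#4.
D3 up a major third is F#3.
Db2 up a major third is F2.
Fb3: a third up reaches A, and 4 semitones makes it Ab3.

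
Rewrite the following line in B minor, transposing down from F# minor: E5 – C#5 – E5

A4 F#4 A4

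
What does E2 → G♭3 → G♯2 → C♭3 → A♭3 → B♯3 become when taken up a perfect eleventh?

A perfect eleventh up from E2 gives A3.
Gb3: an eleventh up reaches C, and 17 semitones makes it Cb5.
G#2: an eleventh up reaches C, and 17 semitones makes it C#4.
A perfect eleventh up from Cb3 gives Fb4.
Ab3 up a perfect eleventh is Db5.
B#3: an eleventh up reaches E, and 17 semitones makes it E#5.

A3 Cb5 C#4 Fb4 Db5 E#5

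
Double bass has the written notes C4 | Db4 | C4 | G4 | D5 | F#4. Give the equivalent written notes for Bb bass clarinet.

D4 Eb4 D4 A4 E5 G#4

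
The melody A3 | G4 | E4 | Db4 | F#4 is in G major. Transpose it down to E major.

F#3 E4 C#4 Bb3 D#4

G major to E major down is a minor third, so every note moves down by that interval.
A3 -> F#3
G4 -> E4
E4 -> C#4
Db4 -> Bb3
F#4 -> D#4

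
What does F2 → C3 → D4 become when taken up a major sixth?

D3 A3 B4

A major sixth up from F2 gives D3.
C3 up a major sixth is A3.
A major sixth up from D4 gives B4.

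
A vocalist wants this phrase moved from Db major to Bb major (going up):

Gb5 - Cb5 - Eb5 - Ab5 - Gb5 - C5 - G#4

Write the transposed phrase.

Eb6 Ab5 C6 F6 Eb6 A5 E#5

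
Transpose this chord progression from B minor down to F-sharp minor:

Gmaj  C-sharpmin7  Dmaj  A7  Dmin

Dmaj G#min7 Amaj E7 Amin

B minor down to F-sharp minor is a perfect fourth; each chord root moves by that interval while the quality stays the same.
Gmaj: root G down a perfect fourth → D, giving Dmaj.
C-sharpmin7: root C-sharp down a perfect fourth → G#, giving G#min7.
Dmaj: root D down a perfect fourth → A, giving Amaj.
A7: root A down a perfect fourth → E, giving E7.
Dmin: root D down a perfect fourth → A, giving Amin.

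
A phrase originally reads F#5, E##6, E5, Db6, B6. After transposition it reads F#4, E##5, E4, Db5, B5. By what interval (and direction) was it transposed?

down a perfect octave

From F#5 to F#4 is 8 letter names — an octave of some quality.
F#4 to F#5 is 12 semitones, which makes it a perfect octave; the second version is lower, so the direction is down.
Checking another pair — B6 → B5 — gives the same interval.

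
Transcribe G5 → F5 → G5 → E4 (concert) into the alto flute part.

C6 Bb5 C6 A4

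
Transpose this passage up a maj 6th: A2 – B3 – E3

F#3 G#4 C#4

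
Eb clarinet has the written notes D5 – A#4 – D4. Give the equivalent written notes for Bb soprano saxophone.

G5 D#5 G4

First find concert pitch: the Eb clarinet sounds a minor third above written, so D5 A#4 D4 sounds F5 C#5 F4.
Then write for Bb soprano saxophone: it sounds a major second below written, so the part must be a major second above concert.
F5 → G5
C#5 → D#5
F4 → G4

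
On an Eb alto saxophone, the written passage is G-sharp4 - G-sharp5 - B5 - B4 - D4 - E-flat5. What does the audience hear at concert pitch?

The Eb alto saxophone sounds a major sixth below written, so transpose each written note down a major sixth.
G#4 -> B3
G#5 -> B4
B5 -> D5
B4 -> D4
D4 -> F3
Eb5 -> Gb4

B3 B4 D5 D4 F3 Gb4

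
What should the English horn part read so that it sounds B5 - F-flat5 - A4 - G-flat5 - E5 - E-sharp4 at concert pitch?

F#6 Cb6 E5 Db6 B5 B#4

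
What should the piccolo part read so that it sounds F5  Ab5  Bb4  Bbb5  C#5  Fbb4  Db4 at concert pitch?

The piccolo sounds a perfect octave above written, so the written part must be a perfect octave below concert — transpose each note down.
F5 to F4
Ab5 to Ab4
Bb4 to Bb3
Bbb5 to Bbb4
C#5 to C#4
Fbb4 to Fbb3
Db4 to Db3

F4 Ab4 Bb3 Bbb4 C#4 Fbb3 Db3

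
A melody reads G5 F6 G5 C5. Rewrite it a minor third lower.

G5: a third down reaches E, and 3 semitones makes it E5.
F6 down a minor third is D6.
G5: a third down reaches E, and 3 semitones makes it E5.
C5: a third down reaches A, and 3 semitones makes it A4.

E5 D6 E5 A4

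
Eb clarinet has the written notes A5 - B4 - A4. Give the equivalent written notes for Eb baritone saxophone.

First find concert pitch: the Eb clarinet sounds a minor third above written, so A5 B4 A4 sounds C6 D5 C5.
Then write for Eb baritone saxophone: it sounds a major thirteenth below written, so the part must be a major thirteenth above concert.
C6 → A7
D5 → B6
C5 → A6

A7 B6 A6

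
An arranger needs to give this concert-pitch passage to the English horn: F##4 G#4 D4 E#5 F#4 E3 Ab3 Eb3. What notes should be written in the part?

C##5 D#5 A4 B#5 C#5 B3 Eb4 Bb3

The English horn sounds a perfect fifth below written, so the written part must be a perfect fifth above concert — transpose each note up.
F##4 to C##5
G#4 to D#5
D4 to A4
E#5 to B#5
F#4 to C#5
E3 to B3
Ab3 to Eb4
Eb3 to Bb3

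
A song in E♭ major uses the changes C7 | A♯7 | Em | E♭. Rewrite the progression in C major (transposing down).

A7 F##7 C#m C

E♭ major down to C major is a minor third; each chord root moves by that interval while the quality stays the same.
C7: root C down a minor third → A, giving A7.
A♯7: root A♯ down a minor third → F##, giving F##7.
Em: root E down a minor third → C#, giving C#m.
E♭: root E♭ down a minor third → C, giving C.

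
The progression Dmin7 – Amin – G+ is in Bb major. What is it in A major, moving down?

C#min7 G#min F#+

Bb major down to A major is a minor second; each chord root moves by that interval while the quality stays the same.
Dmin7: root D down a minor second → C#, giving C#min7.
Amin: root A down a minor second → G#, giving G#min.
G+: root G down a minor second → F#, giving F#+.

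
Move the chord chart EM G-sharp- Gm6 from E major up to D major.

DM F#- Fm6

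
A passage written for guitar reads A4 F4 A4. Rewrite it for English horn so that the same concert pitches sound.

E4 C4 E4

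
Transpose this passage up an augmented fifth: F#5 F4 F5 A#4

F#5 up an augmented fifth is C##6.
An augmented fifth up from F4 gives C#5.
F5 up an augmented fifth is C#6.
An augmented fifth up from A#4 gives E##5.

C##6 C#5 C#6 E##5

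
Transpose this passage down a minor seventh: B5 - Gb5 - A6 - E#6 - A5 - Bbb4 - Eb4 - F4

C#5 Ab4 B5 F##5 B4 Cb4 F3 G3

B5 becomes C#5
Gb5 becomes Ab4
A6 becomes B5
E#6 becomes F##5
A5 becomes B4
Bbb4 becomes Cb4
Eb4 becomes F3
F4 becomes G3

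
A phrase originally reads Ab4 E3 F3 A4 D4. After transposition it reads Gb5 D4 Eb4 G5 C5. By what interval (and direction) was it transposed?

From Ab4 to Gb5 is 7 letter names — a seventh of some quality.
Ab4 to Gb5 is 10 semitones, which makes it a minor seventh; the second version is higher, so the direction is up.
Checking another pair — D4 → C5 — gives the same interval.

up a minor seventh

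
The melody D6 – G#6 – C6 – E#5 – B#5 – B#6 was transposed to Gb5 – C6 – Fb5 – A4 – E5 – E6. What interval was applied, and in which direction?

down an augmented fifth

Take the first pair: D6 → Gb5. D to G spans 5 letter names, so the interval is some kind of fifth.
Gb5 to D6 is 8 semitones, which makes it an augmented fifth; the second version is lower, so the direction is down.
Checking another pair — B#6 → E6 — gives the same interval.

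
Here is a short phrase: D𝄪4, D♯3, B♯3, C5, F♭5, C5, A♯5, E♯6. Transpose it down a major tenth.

B#2 B1 G#2 Ab3 Dbb4 Ab3 F#4 C#5

D##4 gives B#2
D#3 gives B1
B#3 gives G#2
C5 gives Ab3
Fb5 gives Dbb4
C5 gives Ab3
A#5 gives F#4
E#6 gives C#5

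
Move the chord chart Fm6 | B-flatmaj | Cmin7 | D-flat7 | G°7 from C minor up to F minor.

C minor up to F minor is a perfect fourth; each chord root moves by that interval while the quality stays the same.
Fm6: root F up a perfect fourth → Bb, giving Bbm6.
B-flatmaj: root B-flat up a perfect fourth → Eb, giving Ebmaj.
Cmin7: root C up a perfect fourth → F, giving Fmin7.
D-flat7: root D-flat up a perfect fourth → Gb, giving Gb7.
G°7: root G up a perfect fourth → C, giving C°7.

Bbm6 Ebmaj Fmin7 Gb7 C°7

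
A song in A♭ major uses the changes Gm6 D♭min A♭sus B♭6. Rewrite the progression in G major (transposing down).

A♭ major down to G major is a minor second; each chord root moves by that interval while the quality stays the same.
Gm6: root G down a minor second → F#, giving F#m6.
D♭min: root D♭ down a minor second → C, giving Cmin.
A♭sus: root A♭ down a minor second → G, giving Gsus.
B♭6: root B♭ down a minor second → A, giving A6.

F#m6 Cmin Gsus A6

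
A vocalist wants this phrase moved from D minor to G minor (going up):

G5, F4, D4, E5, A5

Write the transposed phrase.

C6 Bb4 G4 A5 D6

From D up to G is a perfect fourth; apply that to each pitch.
G5 → C6
F4 → Bb4
D4 → G4
E5 → A5
A5 → D6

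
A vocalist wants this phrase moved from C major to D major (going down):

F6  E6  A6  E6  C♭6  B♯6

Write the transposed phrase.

G5 F#5 B5 F#5 Db5 C##6

From C down to D is a minor seventh; apply that to each pitch.
F6 -> G5
E6 -> F#5
A6 -> B5
E6 -> F#5
Cb6 -> Db5
B#6 -> C##6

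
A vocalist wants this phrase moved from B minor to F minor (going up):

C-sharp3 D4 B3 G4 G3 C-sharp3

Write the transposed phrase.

B minor to F minor up is a diminished fifth, so every note moves up by that interval.
C#3 → G3
D4 → Ab4
B3 → F4
G4 → Db5
G3 → Db4
C#3 → G3

G3 Ab4 F4 Db5 Db4 G3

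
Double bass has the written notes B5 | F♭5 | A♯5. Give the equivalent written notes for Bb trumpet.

C#5 Gb4 B#4

First find concert pitch: the double bass sounds a perfect octave below written, so B5 F♭5 A♯5 sounds B4 Fb4 A#4.
Then write for Bb trumpet: it sounds a major second below written, so the part must be a major second above concert.
B4 → C#5
Fb4 → Gb4
A#4 → B#4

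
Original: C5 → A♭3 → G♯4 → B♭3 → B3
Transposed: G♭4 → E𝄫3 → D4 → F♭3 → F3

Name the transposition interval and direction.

From C5 to Gb4 is 4 letter names — a fourth of some quality.
Gb4 to C5 is 6 semitones, which makes it an augmented fourth; the second version is lower, so the direction is down.
Checking another pair — B3 → F3 — gives the same interval.

down an augmented fourth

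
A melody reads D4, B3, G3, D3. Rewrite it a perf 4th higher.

G4 E4 C4 G3

D4 → G4
B3 → E4
G3 → C4
D3 → G3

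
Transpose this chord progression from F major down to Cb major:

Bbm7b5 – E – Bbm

Fbm7b5 Bb Fbm

F major down to Cb major is an augmented fourth; each chord root moves by that interval while the quality stays the same.
Bbm7b5: root Bb down an augmented fourth → Fb, giving Fbm7b5.
E: root E down an augmented fourth → Bb, giving Bb.
Bbm: root Bb down an augmented fourth → Fb, giving Fbm.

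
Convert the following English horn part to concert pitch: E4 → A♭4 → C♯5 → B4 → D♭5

A3 Db4 F#4 E4 Gb4

Written C4 on the English horn sounds as F3, a perfect fifth lower; apply that shift to every note.
E4 becomes A3
Ab4 becomes Db4
C#5 becomes F#4
B4 becomes E4
Db5 becomes Gb4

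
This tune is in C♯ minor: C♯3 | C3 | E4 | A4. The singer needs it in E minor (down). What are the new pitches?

From C♯ down to E is a major sixth; apply that to each pitch.
C#3 -> E2
C3 -> Eb2
E4 -> G3
A4 -> C4

E2 Eb2 G3 C4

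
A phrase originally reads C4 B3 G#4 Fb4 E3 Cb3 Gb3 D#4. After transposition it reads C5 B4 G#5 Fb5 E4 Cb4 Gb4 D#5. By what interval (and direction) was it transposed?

up a perfect octave

Take the first pair: C4 → C5. C to C spans 8 letter names, so the interval is some kind of octave.
C4 to C5 is 12 semitones, which makes it a perfect octave; the second version is higher, so the direction is up.
Checking another pair — D#4 → D#5 — gives the same interval.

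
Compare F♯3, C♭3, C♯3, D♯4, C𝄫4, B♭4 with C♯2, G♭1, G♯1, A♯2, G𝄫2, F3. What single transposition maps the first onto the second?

Take the first pair: F#3 → C#2. F to C spans 11 letter names, so the interval is some kind of eleventh.
C#2 to F#3 is 17 semitones, which makes it a perfect eleventh; the second version is lower, so the direction is down.
Checking another pair — Bb4 → F3 — gives the same interval.

down a perfect eleventh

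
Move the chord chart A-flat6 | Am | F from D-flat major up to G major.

D-flat major up to G major is an augmented fourth; each chord root moves by that interval while the quality stays the same.
A-flat6: root A-flat up an augmented fourth → D, giving D6.
Am: root A up an augmented fourth → D#, giving D#m.
F: root F up an augmented fourth → B, giving B.

D6 D#m B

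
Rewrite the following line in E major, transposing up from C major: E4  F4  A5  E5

G#4 A4 C#6 G#5

From C up to E is a major third; apply that to each pitch.
E4 → G#4
F4 → A4
A5 → C#6
E5 → G#5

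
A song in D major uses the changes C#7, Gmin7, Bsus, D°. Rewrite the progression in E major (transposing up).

D major up to E major is a major second; each chord root moves by that interval while the quality stays the same.
C#7: root C# up a major second → D#, giving D#7.
Gmin7: root G up a major second → A, giving Amin7.
Bsus: root B up a major second → C#, giving C#sus.
D°: root D up a major second → E, giving E°.

D#7 Amin7 C#sus E°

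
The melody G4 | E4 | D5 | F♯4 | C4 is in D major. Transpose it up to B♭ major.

Eb5 C5 Bb5 D5 Ab4

From D up to B♭ is a minor sixth; apply that to each pitch.
G4 gives Eb5
E4 gives C5
D5 gives Bb5
F#4 gives D5
C4 gives Ab4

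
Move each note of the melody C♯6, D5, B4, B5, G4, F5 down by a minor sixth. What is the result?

E#5 F#4 D#4 D#5 B3 A4

C#6 becomes E#5
D5 becomes F#4
B4 becomes D#4
B5 becomes D#5
G4 becomes B3
F5 becomes A4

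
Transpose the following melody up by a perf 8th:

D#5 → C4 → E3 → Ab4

D#5 up a perfect octave is D#6.
C4: an octave up reaches C, and 12 semitones makes it C5.
E3: an octave up reaches E, and 12 semitones makes it E4.
Ab4: an octave up reaches A, and 12 semitones makes it Ab5.

D#6 C5 E4 Ab5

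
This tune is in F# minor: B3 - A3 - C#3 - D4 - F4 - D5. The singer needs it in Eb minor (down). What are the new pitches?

Ab3 Gb3 Bb2 Cb4 Ebb4 Cb5

From F# down to Eb is an augmented second; apply that to each pitch.
B3 becomes Ab3
A3 becomes Gb3
C#3 becomes Bb2
D4 becomes Cb4
F4 becomes Ebb4
D5 becomes Cb5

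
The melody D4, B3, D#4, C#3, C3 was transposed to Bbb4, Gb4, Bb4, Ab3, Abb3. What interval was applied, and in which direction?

From D4 to Bbb4 is 6 letter names — a sixth of some quality.
D4 to Bbb4 is 7 semitones, which makes it a diminished sixth; the second version is higher, so the direction is up.
Checking another pair — C3 → Abb3 — gives the same interval.

up a diminished sixth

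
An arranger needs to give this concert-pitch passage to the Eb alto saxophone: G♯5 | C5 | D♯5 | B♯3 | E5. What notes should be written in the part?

E#6 A5 B#5 G##4 C#6

Written C4 sounds as Eb3 on the Eb alto saxophone, so concert pitches are written a major sixth up.
G#5 -> E#6
C5 -> A5
D#5 -> B#5
B#3 -> G##4
E5 -> C#6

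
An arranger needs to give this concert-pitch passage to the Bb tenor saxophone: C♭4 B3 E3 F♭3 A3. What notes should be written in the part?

The Bb tenor saxophone sounds a major ninth below written, so the written part must be a major ninth above concert — transpose each note up.
Cb4 gives Db5
B3 gives C#5
E3 gives F#4
Fb3 gives Gb4
A3 gives B4

Db5 C#5 F#4 Gb4 B4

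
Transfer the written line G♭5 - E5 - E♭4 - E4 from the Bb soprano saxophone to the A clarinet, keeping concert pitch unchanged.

Abb5 F5 Fb4 F4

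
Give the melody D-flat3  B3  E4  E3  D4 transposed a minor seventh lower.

Db3 down a minor seventh is Eb2.
B3 down a minor seventh is C#3.
E4: a seventh down reaches F, and 10 semitones makes it F#3.
E3 down a minor seventh is F#2.
A minor seventh down from D4 gives E3.

Eb2 C#3 F#3 F#2 E3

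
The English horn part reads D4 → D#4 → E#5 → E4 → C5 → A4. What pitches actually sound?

G3 G#3 A#4 A3 F4 D4

The English horn sounds a perfect fifth below written, so transpose each written note down a perfect fifth.
D4 gives G3
D#4 gives G#3
E#5 gives A#4
E4 gives A3
C5 gives F4
A4 gives D4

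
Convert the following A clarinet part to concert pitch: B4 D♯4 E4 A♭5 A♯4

G#4 B#3 C#4 F5 F##4

Written C4 on the A clarinet sounds as A3, a minor third lower; apply that shift to every note.
B4 -> G#4
D#4 -> B#3
E4 -> C#4
Ab5 -> F5
A#4 -> F##4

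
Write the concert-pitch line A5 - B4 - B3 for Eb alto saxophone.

F#6 G#5 G#4

The Eb alto saxophone sounds a major sixth below written, so the written part must be a major sixth above concert — transpose each note up.
A5 -> F#6
B4 -> G#5
B3 -> G#4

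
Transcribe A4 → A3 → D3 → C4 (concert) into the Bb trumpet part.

Written C4 sounds as Bb3 on the Bb trumpet, so concert pitches are written a major second up.
A4 to B4
A3 to B3
D3 to E3
C4 to D4

B4 B3 E3 D4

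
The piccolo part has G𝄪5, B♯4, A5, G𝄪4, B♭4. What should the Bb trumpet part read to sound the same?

First find concert pitch: the piccolo sounds a perfect octave above written, so G𝄪5 B♯4 A5 G𝄪4 B♭4 sounds G##6 B#5 A6 G##5 Bb5.
Then write for Bb trumpet: it sounds a major second below written, so the part must be a major second above concert.
G##6 → A##6
B#5 → C##6
A6 → B6
G##5 → A##5
Bb5 → C6

A##6 C##6 B6 A##5 C6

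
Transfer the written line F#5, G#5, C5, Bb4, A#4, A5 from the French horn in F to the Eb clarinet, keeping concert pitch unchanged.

G#4 A#4 D4 C4 B#3 B4

First find concert pitch: the French horn in F sounds a perfect fifth below written, so F#5 G#5 C5 Bb4 A#4 A5 sounds B4 C#5 F4 Eb4 D#4 D5.
Then write for Eb clarinet: it sounds a minor third above written, so the part must be a minor third below concert.
B4 → G#4
C#5 → A#4
F4 → D4
Eb4 → C4
D#4 → B#3
D5 → B4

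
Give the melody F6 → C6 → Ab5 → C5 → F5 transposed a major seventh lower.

Gb5 Db5 Bbb4 Db4 Gb4

F6 to Gb5
C6 to Db5
Ab5 to Bbb4
C5 to Db4
F5 to Gb4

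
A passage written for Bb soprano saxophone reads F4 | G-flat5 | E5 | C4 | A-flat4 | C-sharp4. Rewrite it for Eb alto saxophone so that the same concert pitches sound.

C5 Db6 B5 G4 Eb5 G#4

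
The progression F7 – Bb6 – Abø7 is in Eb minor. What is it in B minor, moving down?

Eb minor down to B minor is a diminished fourth; each chord root moves by that interval while the quality stays the same.
F7: root F down a diminished fourth → C#, giving C#7.
Bb6: root Bb down a diminished fourth → F#, giving F#6.
Abø7: root Ab down a diminished fourth → E, giving Eø7.

C#7 F#6 Eø7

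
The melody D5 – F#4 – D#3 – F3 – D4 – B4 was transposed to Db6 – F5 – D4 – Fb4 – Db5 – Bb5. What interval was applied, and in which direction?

From D5 to Db6 is 8 letter names — an octave of some quality.
D5 to Db6 is 11 semitones, which makes it a diminished octave; the second version is higher, so the direction is up.
Checking another pair — B4 → Bb5 — gives the same interval.

up a diminished octave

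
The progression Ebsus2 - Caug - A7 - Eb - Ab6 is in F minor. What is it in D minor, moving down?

Csus2 Aaug F#7 C F6

F minor down to D minor is a minor third; each chord root moves by that interval while the quality stays the same.
Ebsus2: root Eb down a minor third → C, giving Csus2.
Caug: root C down a minor third → A, giving Aaug.
A7: root A down a minor third → F#, giving F#7.
Eb: root Eb down a minor third → C, giving C.
Ab6: root Ab down a minor third → F, giving F6.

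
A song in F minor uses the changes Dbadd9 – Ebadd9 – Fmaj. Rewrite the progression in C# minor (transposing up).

Aadd9 Badd9 C#maj

F minor up to C# minor is an augmented fifth; each chord root moves by that interval while the quality stays the same.
Dbadd9: root Db up an augmented fifth → A, giving Aadd9.
Ebadd9: root Eb up an augmented fifth → B, giving Badd9.
Fmaj: root F up an augmented fifth → C#, giving C#maj.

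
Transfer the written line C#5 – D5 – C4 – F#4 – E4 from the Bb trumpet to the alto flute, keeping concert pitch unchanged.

E5 F5 Eb4 A4 G4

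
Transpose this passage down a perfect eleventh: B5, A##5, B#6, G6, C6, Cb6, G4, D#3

F#4 E##4 F##5 D5 G4 Gb4 D3 A#1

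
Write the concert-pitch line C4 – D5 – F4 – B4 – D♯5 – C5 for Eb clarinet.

The Eb clarinet sounds a minor third above written, so the written part must be a minor third below concert — transpose each note down.
C4 becomes A3
D5 becomes B4
F4 becomes D4
B4 becomes G#4
D#5 becomes B#4
C5 becomes A4

A3 B4 D4 G#4 B#4 A4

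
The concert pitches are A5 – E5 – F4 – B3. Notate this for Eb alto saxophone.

F#6 C#6 D5 G#4

Written C4 sounds as Eb3 on the Eb alto saxophone, so concert pitches are written a major sixth up.
A5 to F#6
E5 to C#6
F4 to D5
B3 to G#4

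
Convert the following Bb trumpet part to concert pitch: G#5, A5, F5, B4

The Bb trumpet sounds a major second below written, so transpose each written note down a major second.
G#5 to F#5
A5 to G5
F5 to Eb5
B4 to A4

F#5 G5 Eb5 A4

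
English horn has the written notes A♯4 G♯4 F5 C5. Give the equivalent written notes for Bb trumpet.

E#4 D#4 C5 G4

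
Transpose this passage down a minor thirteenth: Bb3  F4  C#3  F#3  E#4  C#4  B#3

Bb3 to D2
F4 to A2
C#3 to E#1
F#3 to A#1
E#4 to G##2
C#4 to E#2
B#3 to D##2

D2 A2 E#1 A#1 G##2 E#2 D##2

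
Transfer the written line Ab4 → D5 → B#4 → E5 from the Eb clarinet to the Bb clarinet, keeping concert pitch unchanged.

Db5 G5 E#5 A5

First find concert pitch: the Eb clarinet sounds a minor third above written, so Ab4 D5 B#4 E5 sounds Cb5 F5 D#5 G5.
Then write for Bb clarinet: it sounds a major second below written, so the part must be a major second above concert.
Cb5 → Db5
F5 → G5
D#5 → E#5
G5 → A5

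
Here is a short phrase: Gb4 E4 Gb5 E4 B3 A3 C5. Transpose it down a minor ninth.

F3 D#3 F4 D#3 A#2 G#2 B3

A minor ninth down from Gb4 gives F3.
E4: a ninth down reaches D, and 13 semitones makes it D#3.
Gb5: a ninth down reaches F, and 13 semitones makes it F4.
E4: a ninth down reaches D, and 13 semitones makes it D#3.
A minor ninth down from B3 gives A#2.
A3: a ninth down reaches G, and 13 semitones makes it G#2.
C5 down a minor ninth is B3.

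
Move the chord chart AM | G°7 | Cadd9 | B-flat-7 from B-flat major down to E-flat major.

DM C°7 Fadd9 Eb-7

B-flat major down to E-flat major is a perfect fifth; each chord root moves by that interval while the quality stays the same.
AM: root A down a perfect fifth → D, giving DM.
G°7: root G down a perfect fifth → C, giving C°7.
Cadd9: root C down a perfect fifth → F, giving Fadd9.
B-flat-7: root B-flat down a perfect fifth → Eb, giving Eb-7.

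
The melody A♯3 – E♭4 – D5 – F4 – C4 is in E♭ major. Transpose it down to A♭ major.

D#3 Ab3 G4 Bb3 F3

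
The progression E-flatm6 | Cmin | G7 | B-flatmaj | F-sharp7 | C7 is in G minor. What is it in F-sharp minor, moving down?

Dm6 Bmin F#7 Amaj E#7 B7

G minor down to F-sharp minor is a minor second; each chord root moves by that interval while the quality stays the same.
E-flatm6: root E-flat down a minor second → D, giving Dm6.
Cmin: root C down a minor second → B, giving Bmin.
G7: root G down a minor second → F#, giving F#7.
B-flatmaj: root B-flat down a minor second → A, giving Amaj.
F-sharp7: root F-sharp down a minor second → E#, giving E#7.
C7: root C down a minor second → B, giving B7.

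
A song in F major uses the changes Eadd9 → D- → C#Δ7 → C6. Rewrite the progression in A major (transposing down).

G#add9 F#- E#Δ7 E6

F major down to A major is a minor sixth; each chord root moves by that interval while the quality stays the same.
Eadd9: root E down a minor sixth → G#, giving G#add9.
D-: root D down a minor sixth → F#, giving F#-.
C#Δ7: root C# down a minor sixth → E#, giving E#Δ7.
C6: root C down a minor sixth → E, giving E6.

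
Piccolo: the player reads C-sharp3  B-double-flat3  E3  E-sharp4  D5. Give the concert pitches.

C#4 Bbb4 E4 E#5 D6

The piccolo sounds a perfect octave above written, so transpose each written note up a perfect octave.
C#3 gives C#4
Bbb3 gives Bbb4
E3 gives E4
E#4 gives E#5
D5 gives D6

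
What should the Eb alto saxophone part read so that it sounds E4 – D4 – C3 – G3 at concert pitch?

C#5 B4 A3 E4

Written C4 sounds as Eb3 on the Eb alto saxophone, so concert pitches are written a major sixth up.
E4 gives C#5
D4 gives B4
C3 gives A3
G3 gives E4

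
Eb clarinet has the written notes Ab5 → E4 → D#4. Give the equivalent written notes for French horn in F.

First find concert pitch: the Eb clarinet sounds a minor third above written, so Ab5 E4 D#4 sounds Cb6 G4 F#4.
Then write for French horn in F: it sounds a perfect fifth below written, so the part must be a perfect fifth above concert.
Cb6 → Gb6
G4 → D5
F#4 → C#5

Gb6 D5 C#5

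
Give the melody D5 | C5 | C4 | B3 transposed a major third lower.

D5 down a major third is Bb4.
C5 down a major third is Ab4.
C4: a third down reaches A, and 4 semitones makes it Ab3.
B3: a third down reaches G, and 4 semitones makes it G3.

Bb4 Ab4 Ab3 G3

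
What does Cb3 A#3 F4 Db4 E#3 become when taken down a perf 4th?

Gb2 E#3 C4 Ab3 B#2

Cb3 down a perfect fourth is Gb2.
A#3: a fourth down reaches E, and 5 semitones makes it E#3.
A perfect fourth down from F4 gives C4.
Db4 down a perfect fourth is Ab3.
A perfect fourth down from E#3 gives B#2.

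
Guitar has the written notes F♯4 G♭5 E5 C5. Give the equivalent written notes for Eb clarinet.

First find concert pitch: the guitar sounds a perfect octave below written, so F♯4 G♭5 E5 C5 sounds F#3 Gb4 E4 C4.
Then write for Eb clarinet: it sounds a minor third above written, so the part must be a minor third below concert.
F#3 → D#3
Gb4 → Eb4
E4 → C#4
C4 → A3

D#3 Eb4 C#4 A3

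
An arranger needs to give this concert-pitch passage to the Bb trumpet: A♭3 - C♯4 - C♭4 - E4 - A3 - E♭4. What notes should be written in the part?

The Bb trumpet sounds a major second below written, so the written part must be a major second above concert — transpose each note up.
Ab3 → Bb3
C#4 → D#4
Cb4 → Db4
E4 → F#4
A3 → B3
Eb4 → F4

Bb3 D#4 Db4 F#4 B3 F4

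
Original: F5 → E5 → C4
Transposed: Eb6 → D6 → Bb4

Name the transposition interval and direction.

Take the first pair: F5 → Eb6. F to E spans 7 letter names, so the interval is some kind of seventh.
F5 to Eb6 is 10 semitones, which makes it a minor seventh; the second version is higher, so the direction is up.
Checking another pair — C4 → Bb4 — gives the same interval.

up a minor seventh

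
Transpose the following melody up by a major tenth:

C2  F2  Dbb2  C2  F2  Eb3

E3 A3 Fb3 E3 A3 G4

C2 to E3
F2 to A3
Dbb2 to Fb3
C2 to E3
F2 to A3
Eb3 to G4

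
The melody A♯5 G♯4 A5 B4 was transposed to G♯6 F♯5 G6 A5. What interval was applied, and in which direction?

up a minor seventh

From A#5 to G#6 is 7 letter names — a seventh of some quality.
A#5 to G#6 is 10 semitones, which makes it a minor seventh; the second version is higher, so the direction is up.
Checking another pair — B4 → A5 — gives the same interval.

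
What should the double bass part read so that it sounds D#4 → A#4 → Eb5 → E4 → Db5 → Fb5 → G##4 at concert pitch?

D#5 A#5 Eb6 E5 Db6 Fb6 G##5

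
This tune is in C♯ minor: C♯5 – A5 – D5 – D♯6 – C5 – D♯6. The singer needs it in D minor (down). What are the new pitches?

D4 Bb4 Eb4 E5 Db4 E5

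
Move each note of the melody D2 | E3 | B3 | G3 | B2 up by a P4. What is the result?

G2 A3 E4 C4 E3

D2 -> G2
E3 -> A3
B3 -> E4
G3 -> C4
B2 -> E3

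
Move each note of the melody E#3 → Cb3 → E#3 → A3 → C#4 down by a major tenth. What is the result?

C#2 Abb1 C#2 F2 A2

E#3 becomes C#2
Cb3 becomes Abb1
E#3 becomes C#2
A3 becomes F2
C#4 becomes A2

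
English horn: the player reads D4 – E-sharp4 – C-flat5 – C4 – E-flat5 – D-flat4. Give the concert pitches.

G3 A#3 Fb4 F3 Ab4 Gb3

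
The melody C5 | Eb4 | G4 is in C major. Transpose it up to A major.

C major to A major up is a major sixth, so every note moves up by that interval.
C5 gives A5
Eb4 gives C5
G4 gives E5

A5 C5 E5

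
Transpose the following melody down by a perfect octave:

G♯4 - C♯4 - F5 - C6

G#4 → G#3
C#4 → C#3
F5 → F4
C6 → C5

G#3 C#3 F4 C5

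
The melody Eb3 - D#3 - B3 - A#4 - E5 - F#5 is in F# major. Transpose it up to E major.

F# major to E major up is a minor seventh, so every note moves up by that interval.
Eb3 → Db4
D#3 → C#4
B3 → A4
A#4 → G#5
E5 → D6
F#5 → E6

Db4 C#4 A4 G#5 D6 E6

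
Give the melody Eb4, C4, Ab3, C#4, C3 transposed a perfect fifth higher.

A perfect fifth up from Eb4 gives Bb4.
A perfect fifth up from C4 gives G4.
Ab3 up a perfect fifth is Eb4.
C#4: a fifth up reaches G, and 7 semitones makes it G#4.
C3 up a perfect fifth is G3.

Bb4 G4 Eb4 G#4 G3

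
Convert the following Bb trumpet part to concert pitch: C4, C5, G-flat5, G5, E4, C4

The Bb trumpet sounds a major second below written, so transpose each written note down a major second.
C4 to Bb3
C5 to Bb4
Gb5 to Fb5
G5 to F5
E4 to D4
C4 to Bb3

Bb3 Bb4 Fb5 F5 D4 Bb3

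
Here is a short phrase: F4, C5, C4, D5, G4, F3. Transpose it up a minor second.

Gb4 Db5 Db4 Eb5 Ab4 Gb3

F4 up a minor second is Gb4.
A minor second up from C5 gives Db5.
C4: a second up reaches D, and 1 semitone makes it Db4.
D5 up a minor second is Eb5.
G4: a second up reaches A, and 1 semitone makes it Ab4.
F3: a second up reaches G, and 1 semitone makes it Gb3.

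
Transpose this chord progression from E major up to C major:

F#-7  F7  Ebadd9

D-7 Db7 Cbadd9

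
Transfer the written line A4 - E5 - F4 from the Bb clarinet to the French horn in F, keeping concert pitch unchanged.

D5 A5 Bb4

First find concert pitch: the Bb clarinet sounds a major second below written, so A4 E5 F4 sounds G4 D5 Eb4.
Then write for French horn in F: it sounds a perfect fifth below written, so the part must be a perfect fifth above concert.
G4 → D5
D5 → A5
Eb4 → Bb4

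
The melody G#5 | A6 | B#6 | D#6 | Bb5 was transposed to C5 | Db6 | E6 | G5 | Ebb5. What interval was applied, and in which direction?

down an augmented fifth

Take the first pair: G#5 → C5. G to C spans 5 letter names, so the interval is some kind of fifth.
C5 to G#5 is 8 semitones, which makes it an augmented fifth; the second version is lower, so the direction is down.
Checking another pair — Bb5 → Ebb5 — gives the same interval.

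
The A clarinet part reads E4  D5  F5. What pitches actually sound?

Written C4 on the A clarinet sounds as A3, a minor third lower; apply that shift to every note.
E4 -> C#4
D5 -> B4
F5 -> D5

C#4 B4 D5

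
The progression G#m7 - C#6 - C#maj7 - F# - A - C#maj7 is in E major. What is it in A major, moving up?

E major up to A major is a perfect fourth; each chord root moves by that interval while the quality stays the same.
G#m7: root G# up a perfect fourth → C#, giving C#m7.
C#6: root C# up a perfect fourth → F#, giving F#6.
C#maj7: root C# up a perfect fourth → F#, giving F#maj7.
F#: root F# up a perfect fourth → B, giving B.
A: root A up a perfect fourth → D, giving D.
C#maj7: root C# up a perfect fourth → F#, giving F#maj7.

C#m7 F#6 F#maj7 B D F#maj7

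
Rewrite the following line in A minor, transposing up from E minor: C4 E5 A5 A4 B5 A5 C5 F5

From E up to A is a perfect fourth; apply that to each pitch.
C4 becomes F4
E5 becomes A5
A5 becomes D6
A4 becomes D5
B5 becomes E6
A5 becomes D6
C5 becomes F5
F5 becomes Bb5

F4 A5 D6 D5 E6 D6 F5 Bb5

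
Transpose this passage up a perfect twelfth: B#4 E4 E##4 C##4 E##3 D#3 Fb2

F##6 B5 B##5 G##5 B##4 A#4 Cb4

B#4: a twelfth up reaches F, and 19 semitones makes it F##6.
E4 up a perfect twelfth is B5.
E##4 up a perfect twelfth is B##5.
C##4: a twelfth up reaches G, and 19 semitones makes it G##5.
E##3 up a perfect twelfth is B##4.
D#3 up a perfect twelfth is A#4.
Fb2: a twelfth up reaches C, and 19 semitones makes it Cb4.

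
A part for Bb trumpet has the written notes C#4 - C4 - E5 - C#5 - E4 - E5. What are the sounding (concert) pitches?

The Bb trumpet sounds a major second below written, so transpose each written note down a major second.
C#4 -> B3
C4 -> Bb3
E5 -> D5
C#5 -> B4
E4 -> D4
E5 -> D5

B3 Bb3 D5 B4 D4 D5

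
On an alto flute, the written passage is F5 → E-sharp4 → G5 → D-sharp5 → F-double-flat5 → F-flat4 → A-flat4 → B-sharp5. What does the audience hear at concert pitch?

C5 B#3 D5 A#4 Cbb5 Cb4 Eb4 F##5

Written C4 on the alto flute sounds as G3, a perfect fourth lower; apply that shift to every note.
F5 gives C5
E#4 gives B#3
G5 gives D5
D#5 gives A#4
Fbb5 gives Cbb5
Fb4 gives Cb4
Ab4 gives Eb4
B#5 gives F##5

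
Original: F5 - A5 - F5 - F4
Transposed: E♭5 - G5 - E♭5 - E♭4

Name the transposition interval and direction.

Take the first pair: F5 → Eb5. F to E spans 2 letter names, so the interval is some kind of second.
Eb5 to F5 is 2 semitones, which makes it a major second; the second version is lower, so the direction is down.
Checking another pair — F4 → Eb4 — gives the same interval.

down a major second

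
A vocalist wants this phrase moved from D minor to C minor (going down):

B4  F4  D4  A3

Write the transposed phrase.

A4 Eb4 C4 G3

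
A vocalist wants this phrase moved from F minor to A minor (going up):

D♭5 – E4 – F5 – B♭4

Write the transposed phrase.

F5 G#4 A5 D5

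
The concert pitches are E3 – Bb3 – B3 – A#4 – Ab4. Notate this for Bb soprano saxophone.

F#3 C4 C#4 B#4 Bb4

The Bb soprano saxophone sounds a major second below written, so the written part must be a major second above concert — transpose each note up.
E3 → F#3
Bb3 → C4
B3 → C#4
A#4 → B#4
Ab4 → Bb4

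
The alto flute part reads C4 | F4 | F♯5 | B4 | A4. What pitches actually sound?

G3 C4 C#5 F#4 E4

Written C4 on the alto flute sounds as G3, a perfect fourth lower; apply that shift to every note.
C4 becomes G3
F4 becomes C4
F#5 becomes C#5
B4 becomes F#4
A4 becomes E4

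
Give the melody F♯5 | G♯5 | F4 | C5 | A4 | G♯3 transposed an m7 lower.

G#4 A#4 G3 D4 B3 A#2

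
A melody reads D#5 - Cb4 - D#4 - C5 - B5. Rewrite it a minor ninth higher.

D#5 → E6
Cb4 → Dbb5
D#4 → E5
C5 → Db6
B5 → C7

E6 Dbb5 E5 Db6 C7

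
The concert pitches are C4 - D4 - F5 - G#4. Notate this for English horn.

The English horn sounds a perfect fifth below written, so the written part must be a perfect fifth above concert — transpose each note up.
C4 → G4
D4 → A4
F5 → C6
G#4 → D#5

G4 A4 C6 D#5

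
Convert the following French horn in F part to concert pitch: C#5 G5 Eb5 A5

F#4 C5 Ab4 D5

Written C4 on the French horn in F sounds as F3, a perfect fifth lower; apply that shift to every note.
C#5 becomes F#4
G5 becomes C5
Eb5 becomes Ab4
A5 becomes D5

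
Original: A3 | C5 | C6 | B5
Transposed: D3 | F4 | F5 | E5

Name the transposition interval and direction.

down a perfect fifth

Take the first pair: A3 → D3. A to D spans 5 letter names, so the interval is some kind of fifth.
D3 to A3 is 7 semitones, which makes it a perfect fifth; the second version is lower, so the direction is down.
Checking another pair — B5 → E5 — gives the same interval.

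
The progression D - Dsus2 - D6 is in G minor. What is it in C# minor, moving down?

G minor down to C# minor is a diminished fifth; each chord root moves by that interval while the quality stays the same.
D: root D down a diminished fifth → G#, giving G#.
Dsus2: root D down a diminished fifth → G#, giving G#sus2.
D6: root D down a diminished fifth → G#, giving G#6.

G# G#sus2 G#6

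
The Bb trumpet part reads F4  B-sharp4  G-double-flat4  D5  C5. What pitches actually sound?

The Bb trumpet sounds a major second below written, so transpose each written note down a major second.
F4 to Eb4
B#4 to A#4
Gbb4 to Fbb4
D5 to C5
C5 to Bb4

Eb4 A#4 Fbb4 C5 Bb4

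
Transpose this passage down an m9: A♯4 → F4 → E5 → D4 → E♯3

G##3 E3 D#4 C#3 D##2

A#4 down a minor ninth is G##3.
F4: a ninth down reaches E, and 13 semitones makes it E3.
A minor ninth down from E5 gives D#4.
D4 down a minor ninth is C#3.
A minor ninth down from E#3 gives D##2.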